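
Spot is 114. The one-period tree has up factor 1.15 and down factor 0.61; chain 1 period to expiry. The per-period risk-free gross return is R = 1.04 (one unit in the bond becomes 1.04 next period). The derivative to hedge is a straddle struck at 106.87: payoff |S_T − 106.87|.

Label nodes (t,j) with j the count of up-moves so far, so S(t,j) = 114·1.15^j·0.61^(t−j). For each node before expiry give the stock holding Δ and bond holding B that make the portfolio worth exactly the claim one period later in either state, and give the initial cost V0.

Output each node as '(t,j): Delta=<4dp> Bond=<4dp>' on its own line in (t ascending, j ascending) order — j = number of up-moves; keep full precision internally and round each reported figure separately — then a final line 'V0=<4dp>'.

(0,0): Delta=-0.2128 Bond=50.1232
V0=25.8640

Since d<R<u, set p* = (R−d)/(u−d) = 0.7963; price each node as the discounted p*-expectation of its children.
Terminal payoffs: V(1,0)=37.3300, V(1,1)=24.2300
(0,0): S=114.0000. Δ = (V_up−V_dn)/(S_up−S_dn) = (24.2300−37.3300)/(131.1000−69.5400) = -0.2128. V = [p*·24.2300 + (1−p*)·37.3300]/1.04 = 25.8640. B = V − Δ·S = 50.1232.
Each (Δ,B) replicates both successor values, so the strategy is self-financing and V0 is arbitrage-free.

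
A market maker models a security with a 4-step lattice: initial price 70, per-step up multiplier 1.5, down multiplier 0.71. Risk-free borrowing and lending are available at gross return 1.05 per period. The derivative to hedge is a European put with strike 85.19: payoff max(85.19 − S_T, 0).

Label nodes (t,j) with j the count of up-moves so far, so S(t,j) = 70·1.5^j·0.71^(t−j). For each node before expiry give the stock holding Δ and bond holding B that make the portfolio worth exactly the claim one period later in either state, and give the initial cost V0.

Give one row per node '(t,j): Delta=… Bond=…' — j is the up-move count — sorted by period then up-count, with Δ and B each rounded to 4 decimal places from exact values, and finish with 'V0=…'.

Under the risk-neutral measure, an up-move has probability p* = (R−d)/(u−d) = 0.4304 and values discount at R = 1.05.
Payoff layer (t=4): V(4,0)=67.4018, V(4,1)=47.6093, V(4,2)=5.7943, V(4,3)=0.0000, V(4,4)=0.0000
  t=3,j=0: stock 25.0538 → up 37.5807 (V=47.6093), down 17.7882 (V=67.4018). Price 56.0796; hedge Δ=-1.0000, bond B=81.1333.
  t=3,j=1: stock 52.9305 → up 79.3958 (V=5.7943), down 37.5807 (V=47.6093). Price 28.2028; hedge Δ=-1.0000, bond B=81.1333.
  t=3,j=2: stock 111.8250 → up 167.7375 (V=0.0000), down 79.3957 (V=5.7943). Price 3.1434; hedge Δ=-0.0656, bond B=10.4778.
  t=3,j=3: stock 236.2500 → up 354.3750 (V=0.0000), down 167.7375 (V=0.0000). Price 0.0000; hedge Δ=0.0000, bond B=0.0000.
  t=2,j=0: stock 35.2870 → up 52.9305 (V=28.2028), down 25.0538 (V=56.0796). Price 41.9828; hedge Δ=-1.0000, bond B=77.2698.
  t=2,j=1: stock 74.5500 → up 111.8250 (V=3.1434), down 52.9305 (V=28.2028). Price 16.5883; hedge Δ=-0.4255, bond B=48.3092.
  t=2,j=2: stock 157.5000 → up 236.2500 (V=0.0000), down 111.8250 (V=3.1434). Price 1.7053; hedge Δ=-0.0253, bond B=5.6842.
  t=1,j=0: stock 49.7000 → up 74.5500 (V=16.5883), down 35.2870 (V=41.9828). Price 29.5748; hedge Δ=-0.6468, bond B=61.7198.
  t=1,j=1: stock 105.0000 → up 157.5000 (V=1.7053), down 74.5500 (V=16.5883). Price 9.6981; hedge Δ=-0.1794, bond B=28.5374.
  t=0,j=0: stock 70.0000 → up 105.0000 (V=9.6981), down 49.7000 (V=29.5748). Price 20.0193; hedge Δ=-0.3594, bond B=45.1798.
Root portfolio cost Δ·70+B reproduces V0=20.0193.

(0,0): Delta=-0.3594 Bond=45.1798
(1,0): Delta=-0.6468 Bond=61.7198
(1,1): Delta=-0.1794 Bond=28.5374
(2,0): Delta=-1.0000 Bond=77.2698
(2,1): Delta=-0.4255 Bond=48.3092
(2,2): Delta=-0.0253 Bond=5.6842
(3,0): Delta=-1.0000 Bond=81.1333
(3,1): Delta=-1.0000 Bond=81.1333
(3,2): Delta=-0.0656 Bond=10.4778
(3,3): Delta=0.0000 Bond=0.0000
V0=20.0193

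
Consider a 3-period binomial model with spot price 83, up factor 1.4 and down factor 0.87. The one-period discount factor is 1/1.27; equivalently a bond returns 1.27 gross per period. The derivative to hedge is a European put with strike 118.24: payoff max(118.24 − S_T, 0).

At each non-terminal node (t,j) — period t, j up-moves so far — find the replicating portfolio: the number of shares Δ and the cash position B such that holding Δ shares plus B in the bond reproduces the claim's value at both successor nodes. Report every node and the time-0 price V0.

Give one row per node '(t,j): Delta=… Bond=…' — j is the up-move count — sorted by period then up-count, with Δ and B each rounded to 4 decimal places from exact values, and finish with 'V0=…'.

(0,0): Delta=-0.1863 Bond=17.9338
(1,0): Delta=-0.6383 Bond=55.4186
(1,1): Delta=-0.0950 Bond=12.1671
(2,0): Delta=-1.0000 Bond=93.1024
(2,1): Delta=-0.5653 Bond=62.9973
(2,2): Delta=0.0000 Bond=0.0000
V0=2.4723

Under the risk-neutral measure, an up-move has probability p* = (R−d)/(u−d) = 0.7547 and values discount at R = 1.27.
Terminal payoffs: V(3,0)=63.5843, V(3,1)=30.2882, V(3,2)=0.0000, V(3,3)=0.0000
Node (2,0) S=62.8227: V=(p*·30.2882+(1−p*)·63.5843)/1.27=30.2797; Δ=(30.2882−63.5843)/(87.9518−54.6557)=-1.0000; B=V−Δ·S=93.1024
Node (2,1) S=101.0940: V=(p*·0.0000+(1−p*)·30.2882)/1.27=5.8498; Δ=(0.0000−30.2882)/(141.5316−87.9518)=-0.5653; B=V−Δ·S=62.9973
Node (2,2) S=162.6800: V=(p*·0.0000+(1−p*)·0.0000)/1.27=0.0000; Δ=(0.0000−0.0000)/(227.7520−141.5316)=0.0000; B=V−Δ·S=0.0000
Node (1,0) S=72.2100: V=(p*·5.8498+(1−p*)·30.2797)/1.27=9.3244; Δ=(5.8498−30.2797)/(101.0940−62.8227)=-0.6383; B=V−Δ·S=55.4186
Node (1,1) S=116.2000: V=(p*·0.0000+(1−p*)·5.8498)/1.27=1.1298; Δ=(0.0000−5.8498)/(162.6800−101.0940)=-0.0950; B=V−Δ·S=12.1671
Node (0,0) S=83.0000: V=(p*·1.1298+(1−p*)·9.3244)/1.27=2.4723; Δ=(1.1298−9.3244)/(116.2000−72.2100)=-0.1863; B=V−Δ·S=17.9338
Check: Δ(0,0)·S0 + B(0,0) = 2.4723 = V0.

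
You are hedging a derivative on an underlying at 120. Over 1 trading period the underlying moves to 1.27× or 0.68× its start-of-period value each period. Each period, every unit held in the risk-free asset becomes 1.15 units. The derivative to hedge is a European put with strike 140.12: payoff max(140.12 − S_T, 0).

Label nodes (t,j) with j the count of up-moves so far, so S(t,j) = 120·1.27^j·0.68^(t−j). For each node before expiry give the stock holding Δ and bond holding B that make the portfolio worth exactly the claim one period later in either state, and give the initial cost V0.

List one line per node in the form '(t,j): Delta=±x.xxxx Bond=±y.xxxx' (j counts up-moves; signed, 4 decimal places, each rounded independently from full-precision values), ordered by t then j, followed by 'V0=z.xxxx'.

(0,0): Delta=-0.8266 Bond=109.5363
V0=10.3499

No-arbitrage ⇒ martingale measure with p* = (R−d)/(u−d) = 0.7966.
At expiry t=1: V(1,0)=58.5200, V(1,1)=0.0000
  t=0,j=0: stock 120.0000 → up 152.4000 (V=0.0000), down 81.6000 (V=58.5200). Price 10.3499; hedge Δ=-0.8266, bond B=109.5363.
The time-0 hedge costs 10.3499, which is the no-arbitrage price.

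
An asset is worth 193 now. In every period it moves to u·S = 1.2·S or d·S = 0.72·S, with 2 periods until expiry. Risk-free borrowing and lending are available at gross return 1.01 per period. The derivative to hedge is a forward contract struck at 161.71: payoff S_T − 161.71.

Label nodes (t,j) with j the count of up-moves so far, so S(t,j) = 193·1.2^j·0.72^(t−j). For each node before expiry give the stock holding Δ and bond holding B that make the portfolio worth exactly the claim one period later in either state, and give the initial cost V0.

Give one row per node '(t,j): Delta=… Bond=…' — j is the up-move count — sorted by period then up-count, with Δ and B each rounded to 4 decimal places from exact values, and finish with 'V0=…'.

(0,0): Delta=1.0000 Bond=-158.5237
(1,0): Delta=1.0000 Bond=-160.1089
(1,1): Delta=1.0000 Bond=-160.1089
V0=34.4763

Under the risk-neutral measure, an up-move has probability p* = (R−d)/(u−d) = 0.6042 and values discount at R = 1.01.
Terminal values V(2,·): V(2,0)=-61.6588, V(2,1)=5.0420, V(2,2)=116.2100
(1,0): S=138.9600. Δ = (V_up−V_dn)/(S_up−S_dn) = (5.0420−-61.6588)/(166.7520−100.0512) = 1.0000. V = [p*·5.0420 + (1−p*)·-61.6588]/1.01 = -21.1489. B = V − Δ·S = -160.1089.
(1,1): S=231.6000. Δ = (V_up−V_dn)/(S_up−S_dn) = (116.2100−5.0420)/(277.9200−166.7520) = 1.0000. V = [p*·116.2100 + (1−p*)·5.0420]/1.01 = 71.4911. B = V − Δ·S = -160.1089.
(0,0): S=193.0000. Δ = (V_up−V_dn)/(S_up−S_dn) = (71.4911−-21.1489)/(231.6000−138.9600) = 1.0000. V = [p*·71.4911 + (1−p*)·-21.1489]/1.01 = 34.4763. B = V − Δ·S = -158.5237.
Each (Δ,B) replicates both successor values, so the strategy is self-financing and V0 is arbitrage-free.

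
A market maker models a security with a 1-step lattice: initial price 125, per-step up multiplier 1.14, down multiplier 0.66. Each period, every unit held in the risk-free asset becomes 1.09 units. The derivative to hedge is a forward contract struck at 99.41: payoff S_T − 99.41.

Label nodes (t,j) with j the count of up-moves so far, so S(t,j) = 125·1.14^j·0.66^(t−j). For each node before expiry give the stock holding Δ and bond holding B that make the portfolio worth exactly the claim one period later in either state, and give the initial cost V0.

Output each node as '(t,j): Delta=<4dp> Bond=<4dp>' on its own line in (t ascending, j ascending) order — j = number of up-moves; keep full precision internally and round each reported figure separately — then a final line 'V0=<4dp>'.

Risk-neutral probability p* = (R−d)/(u−d) = (1.09−0.66)/(1.14−0.66) = 0.8958.
Terminal values V(1,·): V(1,0)=-16.9100, V(1,1)=43.0900
(0,0): S=125.0000. Δ = (V_up−V_dn)/(S_up−S_dn) = (43.0900−-16.9100)/(142.5000−82.5000) = 1.0000. V = [p*·43.0900 + (1−p*)·-16.9100]/1.09 = 33.7982. B = V − Δ·S = -91.2018.
Self-financing check: at every node Δ·S+B equals the discounted successor values.

(0,0): Delta=1.0000 Bond=-91.2018
V0=33.7982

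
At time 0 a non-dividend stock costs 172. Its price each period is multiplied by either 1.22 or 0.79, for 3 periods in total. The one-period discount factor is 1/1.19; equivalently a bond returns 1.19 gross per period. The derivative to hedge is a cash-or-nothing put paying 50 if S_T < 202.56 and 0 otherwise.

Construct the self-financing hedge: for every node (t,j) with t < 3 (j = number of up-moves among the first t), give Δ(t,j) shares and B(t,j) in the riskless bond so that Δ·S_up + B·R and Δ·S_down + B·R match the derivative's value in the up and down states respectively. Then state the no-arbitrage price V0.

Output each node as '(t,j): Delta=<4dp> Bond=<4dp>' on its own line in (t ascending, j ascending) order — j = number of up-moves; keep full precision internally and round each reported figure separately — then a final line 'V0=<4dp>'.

The replicating-portfolio and risk-neutral prices coincide; use p* = (1.19−0.79)/(1.22−0.79) = 0.9302 for the latter.
Payoff layer (t=3): V(3,0)=50.0000, V(3,1)=50.0000, V(3,2)=50.0000, V(3,3)=0.0000
(2,0): S=107.3452. Δ = (V_up−V_dn)/(S_up−S_dn) = (50.0000−50.0000)/(130.9611−84.8027) = 0.0000. V = [p*·50.0000 + (1−p*)·50.0000]/1.19 = 42.0168. B = V − Δ·S = 42.0168.
(2,1): S=165.7736. Δ = (V_up−V_dn)/(S_up−S_dn) = (50.0000−50.0000)/(202.2438−130.9611) = 0.0000. V = [p*·50.0000 + (1−p*)·50.0000]/1.19 = 42.0168. B = V − Δ·S = 42.0168.
(2,2): S=256.0048. Δ = (V_up−V_dn)/(S_up−S_dn) = (0.0000−50.0000)/(312.3259−202.2438) = -0.4542. V = [p*·0.0000 + (1−p*)·50.0000]/1.19 = 2.9314. B = V − Δ·S = 119.2105.
(1,0): S=135.8800. Δ = (V_up−V_dn)/(S_up−S_dn) = (42.0168−42.0168)/(165.7736−107.3452) = 0.0000. V = [p*·42.0168 + (1−p*)·42.0168]/1.19 = 35.3082. B = V − Δ·S = 35.3082.
(1,1): S=209.8400. Δ = (V_up−V_dn)/(S_up−S_dn) = (2.9314−42.0168)/(256.0048−165.7736) = -0.4332. V = [p*·2.9314 + (1−p*)·42.0168]/1.19 = 4.7549. B = V − Δ·S = 95.6512.
(0,0): S=172.0000. Δ = (V_up−V_dn)/(S_up−S_dn) = (4.7549−35.3082)/(209.8400−135.8800) = -0.4131. V = [p*·4.7549 + (1−p*)·35.3082]/1.19 = 5.7870. B = V − Δ·S = 76.8413.
Self-financing check: at every node Δ·S+B equals the discounted successor values.

(0,0): Delta=-0.4131 Bond=76.8413
(1,0): Delta=0.0000 Bond=35.3082
(1,1): Delta=-0.4332 Bond=95.6512
(2,0): Delta=0.0000 Bond=42.0168
(2,1): Delta=0.0000 Bond=42.0168
(2,2): Delta=-0.4542 Bond=119.2105
V0=5.7870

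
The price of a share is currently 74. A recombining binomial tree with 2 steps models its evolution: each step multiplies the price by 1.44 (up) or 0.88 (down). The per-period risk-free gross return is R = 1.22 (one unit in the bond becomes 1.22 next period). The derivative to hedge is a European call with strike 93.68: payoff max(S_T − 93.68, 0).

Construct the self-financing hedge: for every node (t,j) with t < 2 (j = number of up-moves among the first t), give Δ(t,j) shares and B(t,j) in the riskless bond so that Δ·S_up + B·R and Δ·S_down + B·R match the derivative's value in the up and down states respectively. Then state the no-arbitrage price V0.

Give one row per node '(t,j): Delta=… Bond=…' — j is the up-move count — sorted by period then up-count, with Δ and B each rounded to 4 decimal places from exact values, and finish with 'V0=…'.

(0,0): Delta=0.7173 Bond=-38.2521
(1,0): Delta=0.0025 Bond=-0.1195
(1,1): Delta=1.0000 Bond=-76.7869
V0=14.8317

Since d<R<u, set p* = (R−d)/(u−d) = 0.6071; price each node as the discounted p*-expectation of its children.
Payoff layer (t=2): V(2,0)=0.0000, V(2,1)=0.0928, V(2,2)=59.7664
Node (1,0) S=65.1200: V=(p*·0.0928+(1−p*)·0.0000)/1.22=0.0462; Δ=(0.0928−0.0000)/(93.7728−57.3056)=0.0025; B=V−Δ·S=-0.1195
Node (1,1) S=106.5600: V=(p*·59.7664+(1−p*)·0.0928)/1.22=29.7731; Δ=(59.7664−0.0928)/(153.4464−93.7728)=1.0000; B=V−Δ·S=-76.7869
Node (0,0) S=74.0000: V=(p*·29.7731+(1−p*)·0.0462)/1.22=14.8317; Δ=(29.7731−0.0462)/(106.5600−65.1200)=0.7173; B=V−Δ·S=-38.2521
Root portfolio cost Δ·74+B reproduces V0=14.8317.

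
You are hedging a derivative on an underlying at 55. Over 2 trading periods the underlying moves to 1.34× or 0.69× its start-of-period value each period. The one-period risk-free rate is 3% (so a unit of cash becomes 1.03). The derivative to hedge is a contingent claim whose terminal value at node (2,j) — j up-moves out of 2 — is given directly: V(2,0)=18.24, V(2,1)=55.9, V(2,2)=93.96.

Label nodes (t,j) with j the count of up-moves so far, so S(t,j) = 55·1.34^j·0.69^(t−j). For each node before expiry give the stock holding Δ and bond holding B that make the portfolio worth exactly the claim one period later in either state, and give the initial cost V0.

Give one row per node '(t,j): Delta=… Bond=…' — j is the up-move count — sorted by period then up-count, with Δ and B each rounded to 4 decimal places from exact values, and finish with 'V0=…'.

Risk-neutral probability p* = (R−d)/(u−d) = (1.03−0.69)/(1.34−0.69) = 0.5231.
Terminal values V(2,·): V(2,0)=18.2400, V(2,1)=55.9000, V(2,2)=93.9600
Node (1,0) S=37.9500: V=(p*·55.9000+(1−p*)·18.2400)/1.03=36.8341; Δ=(55.9000−18.2400)/(50.8530−26.1855)=1.5267; B=V−Δ·S=-21.1044
Node (1,1) S=73.7000: V=(p*·93.9600+(1−p*)·55.9000)/1.03=73.6003; Δ=(93.9600−55.9000)/(98.7580−50.8530)=0.7945; B=V−Δ·S=15.0465
Node (0,0) S=55.0000: V=(p*·73.6003+(1−p*)·36.8341)/1.03=54.4326; Δ=(73.6003−36.8341)/(73.7000−37.9500)=1.0284; B=V−Δ·S=-2.1308
The time-0 hedge costs 54.4326, which is the no-arbitrage price.

(0,0): Delta=1.0284 Bond=-2.1308
(1,0): Delta=1.5267 Bond=-21.1044
(1,1): Delta=0.7945 Bond=15.0465
V0=54.4326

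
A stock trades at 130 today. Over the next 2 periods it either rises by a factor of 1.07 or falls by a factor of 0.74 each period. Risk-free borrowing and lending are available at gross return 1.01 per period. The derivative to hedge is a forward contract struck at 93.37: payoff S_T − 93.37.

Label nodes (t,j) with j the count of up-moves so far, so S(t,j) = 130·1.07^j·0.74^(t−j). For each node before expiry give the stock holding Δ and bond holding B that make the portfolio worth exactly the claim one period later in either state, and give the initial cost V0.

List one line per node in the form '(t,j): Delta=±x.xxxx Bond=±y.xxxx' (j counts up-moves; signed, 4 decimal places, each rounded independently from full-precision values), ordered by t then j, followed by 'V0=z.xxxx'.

No-arbitrage ⇒ martingale measure with p* = (R−d)/(u−d) = 0.8182.
Payoff layer (t=2): V(2,0)=-22.1820, V(2,1)=9.5640, V(2,2)=55.4670
  t=1,j=0: stock 96.2000 → up 102.9340 (V=9.5640), down 71.1880 (V=-22.1820). Price 3.7545; hedge Δ=1.0000, bond B=-92.4455.
  t=1,j=1: stock 139.1000 → up 148.8370 (V=55.4670), down 102.9340 (V=9.5640). Price 46.6545; hedge Δ=1.0000, bond B=-92.4455.
  t=0,j=0: stock 130.0000 → up 139.1000 (V=46.6545), down 96.2000 (V=3.7545). Price 38.4698; hedge Δ=1.0000, bond B=-91.5302.
Self-financing check: at every node Δ·S+B equals the discounted successor values.

(0,0): Delta=1.0000 Bond=-91.5302
(1,0): Delta=1.0000 Bond=-92.4455
(1,1): Delta=1.0000 Bond=-92.4455
V0=38.4698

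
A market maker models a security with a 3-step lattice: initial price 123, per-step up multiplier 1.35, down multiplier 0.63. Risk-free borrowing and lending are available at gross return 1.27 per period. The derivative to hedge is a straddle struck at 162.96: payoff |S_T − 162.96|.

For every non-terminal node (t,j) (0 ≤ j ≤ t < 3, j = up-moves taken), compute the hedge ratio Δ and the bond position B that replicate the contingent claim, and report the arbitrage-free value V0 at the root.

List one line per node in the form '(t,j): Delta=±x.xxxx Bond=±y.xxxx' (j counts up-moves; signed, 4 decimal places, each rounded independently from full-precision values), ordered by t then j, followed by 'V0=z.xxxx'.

No-arbitrage ⇒ martingale measure with p* = (R−d)/(u−d) = 0.8889.
Payoff layer (t=3): V(3,0)=132.2042, V(3,1)=97.0548, V(3,2)=21.7345, V(3,3)=139.6661
  t=2,j=0: stock 48.8187 → up 65.9052 (V=97.0548), down 30.7558 (V=132.2042). Price 79.4963; hedge Δ=-1.0000, bond B=128.3150.
  t=2,j=1: stock 104.6115 → up 141.2255 (V=21.7345), down 65.9052 (V=97.0548). Price 23.7035; hedge Δ=-1.0000, bond B=128.3150.
  t=2,j=2: stock 224.1675 → up 302.6261 (V=139.6661), down 141.2255 (V=21.7345). Price 99.6556; hedge Δ=0.7307, bond B=-64.1384.
  t=1,j=0: stock 77.4900 → up 104.6115 (V=23.7035), down 48.8187 (V=79.4963). Price 23.5454; hedge Δ=-1.0000, bond B=101.0354.
  t=1,j=1: stock 166.0500 → up 224.1675 (V=99.6556), down 104.6115 (V=23.7035). Price 71.8240; hedge Δ=0.6353, bond B=-33.6651.
  t=0,j=0: stock 123.0000 → up 166.0500 (V=71.8240), down 77.4900 (V=23.5454). Price 52.3305; hedge Δ=0.5452, bond B=-14.7231.
Check: Δ(0,0)·S0 + B(0,0) = 52.3305 = V0.

(0,0): Delta=0.5452 Bond=-14.7231
(1,0): Delta=-1.0000 Bond=101.0354
(1,1): Delta=0.6353 Bond=-33.6651
(2,0): Delta=-1.0000 Bond=128.3150
(2,1): Delta=-1.0000 Bond=128.3150
(2,2): Delta=0.7307 Bond=-64.1384
V0=52.3305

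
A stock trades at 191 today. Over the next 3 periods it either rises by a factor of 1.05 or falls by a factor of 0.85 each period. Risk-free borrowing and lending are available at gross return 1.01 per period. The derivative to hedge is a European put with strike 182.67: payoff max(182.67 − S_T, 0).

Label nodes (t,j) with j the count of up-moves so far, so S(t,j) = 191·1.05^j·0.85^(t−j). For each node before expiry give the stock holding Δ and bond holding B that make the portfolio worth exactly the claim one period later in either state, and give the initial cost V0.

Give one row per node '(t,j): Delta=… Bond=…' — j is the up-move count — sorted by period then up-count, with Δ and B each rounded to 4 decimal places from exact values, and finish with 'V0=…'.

Under the risk-neutral measure, an up-move has probability p* = (R−d)/(u−d) = 0.8000 and values discount at R = 1.01.
Payoff layer (t=3): V(3,0)=65.3721, V(3,1)=37.7726, V(3,2)=3.6791, V(3,3)=0.0000
(2,0): S=137.9975. Δ = (V_up−V_dn)/(S_up−S_dn) = (37.7726−65.3721)/(144.8974−117.2979) = -1.0000. V = [p*·37.7726 + (1−p*)·65.3721]/1.01 = 42.8639. B = V − Δ·S = 180.8614.
(2,1): S=170.4675. Δ = (V_up−V_dn)/(S_up−S_dn) = (3.6791−37.7726)/(178.9909−144.8974) = -1.0000. V = [p*·3.6791 + (1−p*)·37.7726]/1.01 = 10.3939. B = V − Δ·S = 180.8614.
(2,2): S=210.5775. Δ = (V_up−V_dn)/(S_up−S_dn) = (0.0000−3.6791)/(221.1064−178.9909) = -0.0874. V = [p*·0.0000 + (1−p*)·3.6791]/1.01 = 0.7285. B = V − Δ·S = 19.1242.
(1,0): S=162.3500. Δ = (V_up−V_dn)/(S_up−S_dn) = (10.3939−42.8639)/(170.4675−137.9975) = -1.0000. V = [p*·10.3939 + (1−p*)·42.8639]/1.01 = 16.7207. B = V − Δ·S = 179.0707.
(1,1): S=200.5500. Δ = (V_up−V_dn)/(S_up−S_dn) = (0.7285−10.3939)/(210.5775−170.4675) = -0.2410. V = [p*·0.7285 + (1−p*)·10.3939]/1.01 = 2.6353. B = V − Δ·S = 50.9620.
(0,0): S=191.0000. Δ = (V_up−V_dn)/(S_up−S_dn) = (2.6353−16.7207)/(200.5500−162.3500) = -0.3687. V = [p*·2.6353 + (1−p*)·16.7207]/1.01 = 5.3984. B = V − Δ·S = 75.8255.
The time-0 hedge costs 5.3984, which is the no-arbitrage price.

(0,0): Delta=-0.3687 Bond=75.8255
(1,0): Delta=-1.0000 Bond=179.0707
(1,1): Delta=-0.2410 Bond=50.9620
(2,0): Delta=-1.0000 Bond=180.8614
(2,1): Delta=-1.0000 Bond=180.8614
(2,2): Delta=-0.0874 Bond=19.1242
V0=5.3984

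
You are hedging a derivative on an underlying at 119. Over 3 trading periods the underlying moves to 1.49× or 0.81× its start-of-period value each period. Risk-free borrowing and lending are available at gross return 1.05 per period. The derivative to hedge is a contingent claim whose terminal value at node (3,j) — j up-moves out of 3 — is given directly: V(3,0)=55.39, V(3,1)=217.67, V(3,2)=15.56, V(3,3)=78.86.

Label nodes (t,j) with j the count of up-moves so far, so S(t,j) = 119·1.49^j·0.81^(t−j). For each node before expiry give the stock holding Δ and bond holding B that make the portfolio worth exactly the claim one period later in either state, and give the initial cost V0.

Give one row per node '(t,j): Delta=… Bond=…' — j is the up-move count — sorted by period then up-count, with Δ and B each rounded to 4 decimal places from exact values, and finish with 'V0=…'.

(0,0): Delta=-0.1848 Bond=124.5521
(1,0): Delta=0.4893 Bond=65.8107
(1,1): Delta=-0.8565 Bond=249.8896
(2,0): Delta=3.0566 Bond=-131.3468
(2,1): Delta=-2.0695 Bond=436.5892
(2,2): Delta=0.3524 Bond=-56.9919
V0=102.5648

Under the risk-neutral measure, an up-move has probability p* = (R−d)/(u−d) = 0.3529 and values discount at R = 1.05.
At expiry t=3: V(3,0)=55.3900, V(3,1)=217.6700, V(3,2)=15.5600, V(3,3)=78.8600
(2,0): S=78.0759. Δ = (V_up−V_dn)/(S_up−S_dn) = (217.6700−55.3900)/(116.3331−63.2415) = 3.0566. V = [p*·217.6700 + (1−p*)·55.3900]/1.05 = 107.3003. B = V − Δ·S = -131.3468.
(2,1): S=143.6211. Δ = (V_up−V_dn)/(S_up−S_dn) = (15.5600−217.6700)/(213.9954−116.3331) = -2.0695. V = [p*·15.5600 + (1−p*)·217.6700]/1.05 = 139.3686. B = V − Δ·S = 436.5892.
(2,2): S=264.1919. Δ = (V_up−V_dn)/(S_up−S_dn) = (78.8600−15.5600)/(393.6459−213.9954) = 0.3524. V = [p*·78.8600 + (1−p*)·15.5600]/1.05 = 36.0964. B = V − Δ·S = -56.9919.
(1,0): S=96.3900. Δ = (V_up−V_dn)/(S_up−S_dn) = (139.3686−107.3003)/(143.6211−78.0759) = 0.4893. V = [p*·139.3686 + (1−p*)·107.3003]/1.05 = 112.9700. B = V − Δ·S = 65.8107.
(1,1): S=177.3100. Δ = (V_up−V_dn)/(S_up−S_dn) = (36.0964−139.3686)/(264.1919−143.6211) = -0.8565. V = [p*·36.0964 + (1−p*)·139.3686]/1.05 = 98.0187. B = V − Δ·S = 249.8896.
(0,0): S=119.0000. Δ = (V_up−V_dn)/(S_up−S_dn) = (98.0187−112.9700)/(177.3100−96.3900) = -0.1848. V = [p*·98.0187 + (1−p*)·112.9700]/1.05 = 102.5648. B = V − Δ·S = 124.5521.
Self-financing check: at every node Δ·S+B equals the discounted successor values.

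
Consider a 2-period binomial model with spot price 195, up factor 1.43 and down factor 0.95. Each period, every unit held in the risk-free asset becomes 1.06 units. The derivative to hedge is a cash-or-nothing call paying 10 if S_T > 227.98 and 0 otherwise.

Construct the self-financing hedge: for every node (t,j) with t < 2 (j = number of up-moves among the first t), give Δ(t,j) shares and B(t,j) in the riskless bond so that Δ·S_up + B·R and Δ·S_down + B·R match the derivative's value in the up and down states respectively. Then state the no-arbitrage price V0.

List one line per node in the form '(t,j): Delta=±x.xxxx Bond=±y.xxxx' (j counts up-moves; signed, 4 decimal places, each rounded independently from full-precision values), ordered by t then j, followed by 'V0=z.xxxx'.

The replicating-portfolio and risk-neutral prices coincide; use p* = (1.06−0.95)/(1.43−0.95) = 0.2292 for the latter.
Terminal values V(2,·): V(2,0)=0.0000, V(2,1)=10.0000, V(2,2)=10.0000
  t=1,j=0: stock 185.2500 → up 264.9075 (V=10.0000), down 175.9875 (V=0.0000). Price 2.1619; hedge Δ=0.1125, bond B=-18.6714.
  t=1,j=1: stock 278.8500 → up 398.7555 (V=10.0000), down 264.9075 (V=10.0000). Price 9.4340; hedge Δ=0.0000, bond B=9.4340.
  t=0,j=0: stock 195.0000 → up 278.8500 (V=9.4340), down 185.2500 (V=2.1619). Price 3.6117; hedge Δ=0.0777, bond B=-11.5383.
Root portfolio cost Δ·195+B reproduces V0=3.6117.

(0,0): Delta=0.0777 Bond=-11.5383
(1,0): Delta=0.1125 Bond=-18.6714
(1,1): Delta=0.0000 Bond=9.4340
V0=3.6117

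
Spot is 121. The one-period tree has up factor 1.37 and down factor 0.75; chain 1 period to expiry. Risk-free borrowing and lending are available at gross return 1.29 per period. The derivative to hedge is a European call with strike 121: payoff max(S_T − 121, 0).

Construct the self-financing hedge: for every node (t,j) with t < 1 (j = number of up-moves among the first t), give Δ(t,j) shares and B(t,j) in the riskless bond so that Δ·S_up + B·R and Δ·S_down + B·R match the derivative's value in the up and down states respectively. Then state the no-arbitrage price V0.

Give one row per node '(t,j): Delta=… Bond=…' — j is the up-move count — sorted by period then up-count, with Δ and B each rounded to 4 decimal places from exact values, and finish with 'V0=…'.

Risk-neutral probability p* = (R−d)/(u−d) = (1.29−0.75)/(1.37−0.75) = 0.8710.
Payoff layer (t=1): V(1,0)=0.0000, V(1,1)=44.7700
  t=0,j=0: stock 121.0000 → up 165.7700 (V=44.7700), down 90.7500 (V=0.0000). Price 30.2273; hedge Δ=0.5968, bond B=-41.9824.
Each (Δ,B) replicates both successor values, so the strategy is self-financing and V0 is arbitrage-free.

(0,0): Delta=0.5968 Bond=-41.9824
V0=30.2273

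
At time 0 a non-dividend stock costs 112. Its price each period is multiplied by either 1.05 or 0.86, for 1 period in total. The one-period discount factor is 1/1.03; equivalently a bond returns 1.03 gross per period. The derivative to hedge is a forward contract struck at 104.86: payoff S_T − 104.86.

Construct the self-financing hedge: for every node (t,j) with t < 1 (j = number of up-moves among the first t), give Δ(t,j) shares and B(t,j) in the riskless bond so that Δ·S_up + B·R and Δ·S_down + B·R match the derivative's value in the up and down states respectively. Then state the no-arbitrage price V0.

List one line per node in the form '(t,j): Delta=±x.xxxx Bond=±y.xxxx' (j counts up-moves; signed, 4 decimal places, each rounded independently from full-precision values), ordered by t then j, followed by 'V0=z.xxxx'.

The replicating-portfolio and risk-neutral prices coincide; use p* = (1.03−0.86)/(1.05−0.86) = 0.8947 for the latter.
Terminal payoffs: V(1,0)=-8.5400, V(1,1)=12.7400
Node (0,0) S=112.0000: V=(p*·12.7400+(1−p*)·-8.5400)/1.03=10.1942; Δ=(12.7400−-8.5400)/(117.6000−96.3200)=1.0000; B=V−Δ·S=-101.8058
Each (Δ,B) replicates both successor values, so the strategy is self-financing and V0 is arbitrage-free.

(0,0): Delta=1.0000 Bond=-101.8058
V0=10.1942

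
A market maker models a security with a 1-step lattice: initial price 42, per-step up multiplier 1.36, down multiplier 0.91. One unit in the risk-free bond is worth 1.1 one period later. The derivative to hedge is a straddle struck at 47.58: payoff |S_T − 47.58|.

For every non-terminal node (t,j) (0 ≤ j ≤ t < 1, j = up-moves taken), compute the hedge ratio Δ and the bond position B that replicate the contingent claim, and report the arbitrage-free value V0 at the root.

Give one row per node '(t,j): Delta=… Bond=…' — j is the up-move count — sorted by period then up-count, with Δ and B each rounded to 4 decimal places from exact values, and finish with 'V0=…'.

Since d<R<u, set p* = (R−d)/(u−d) = 0.4222; price each node as the discounted p*-expectation of its children.
Terminal values V(1,·): V(1,0)=9.3600, V(1,1)=9.5400
Node (0,0) S=42.0000: V=(p*·9.5400+(1−p*)·9.3600)/1.1=8.5782; Δ=(9.5400−9.3600)/(57.1200−38.2200)=0.0095; B=V−Δ·S=8.1782
Each (Δ,B) replicates both successor values, so the strategy is self-financing and V0 is arbitrage-free.

(0,0): Delta=0.0095 Bond=8.1782
V0=8.5782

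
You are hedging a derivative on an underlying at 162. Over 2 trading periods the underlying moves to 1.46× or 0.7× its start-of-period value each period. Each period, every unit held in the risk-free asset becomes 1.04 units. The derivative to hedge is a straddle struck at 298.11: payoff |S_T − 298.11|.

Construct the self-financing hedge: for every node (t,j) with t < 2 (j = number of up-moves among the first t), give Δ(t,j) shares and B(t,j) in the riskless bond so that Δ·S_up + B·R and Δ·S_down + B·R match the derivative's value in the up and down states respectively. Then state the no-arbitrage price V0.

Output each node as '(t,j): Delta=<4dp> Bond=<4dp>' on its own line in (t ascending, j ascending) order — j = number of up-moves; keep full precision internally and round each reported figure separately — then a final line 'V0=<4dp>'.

Since d<R<u, set p* = (R−d)/(u−d) = 0.4474; price each node as the discounted p*-expectation of its children.
Payoff layer (t=2): V(2,0)=218.7300, V(2,1)=132.5460, V(2,2)=47.2092
  t=1,j=0: stock 113.4000 → up 165.5640 (V=132.5460), down 79.3800 (V=218.7300). Price 173.2442; hedge Δ=-1.0000, bond B=286.6442.
  t=1,j=1: stock 236.5200 → up 345.3192 (V=47.2092), down 165.5640 (V=132.5460). Price 90.7394; hedge Δ=-0.4747, bond B=203.0247.
  t=0,j=0: stock 162.0000 → up 236.5200 (V=90.7394), down 113.4000 (V=173.2442). Price 131.0906; hedge Δ=-0.6701, bond B=239.6495.
Self-financing check: at every node Δ·S+B equals the discounted successor values.

(0,0): Delta=-0.6701 Bond=239.6495
(1,0): Delta=-1.0000 Bond=286.6442
(1,1): Delta=-0.4747 Bond=203.0247
V0=131.0906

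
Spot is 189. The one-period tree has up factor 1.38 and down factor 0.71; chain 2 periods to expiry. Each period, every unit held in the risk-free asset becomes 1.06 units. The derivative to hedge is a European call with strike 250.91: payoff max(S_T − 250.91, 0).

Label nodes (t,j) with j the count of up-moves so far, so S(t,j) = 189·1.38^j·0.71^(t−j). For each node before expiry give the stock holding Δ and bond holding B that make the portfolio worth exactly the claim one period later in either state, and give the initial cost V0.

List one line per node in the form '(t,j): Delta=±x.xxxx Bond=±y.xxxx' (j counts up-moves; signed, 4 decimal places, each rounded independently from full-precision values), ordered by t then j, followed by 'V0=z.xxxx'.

(0,0): Delta=0.4243 Bond=-53.7128
(1,0): Delta=0.0000 Bond=0.0000
(1,1): Delta=0.6239 Bond=-108.9909
V0=26.4781

Since d<R<u, set p* = (R−d)/(u−d) = 0.5224; price each node as the discounted p*-expectation of its children.
Terminal values V(2,·): V(2,0)=0.0000, V(2,1)=0.0000, V(2,2)=109.0216
(1,0): S=134.1900. Δ = (V_up−V_dn)/(S_up−S_dn) = (0.0000−0.0000)/(185.1822−95.2749) = 0.0000. V = [p*·0.0000 + (1−p*)·0.0000]/1.06 = 0.0000. B = V − Δ·S = 0.0000.
(1,1): S=260.8200. Δ = (V_up−V_dn)/(S_up−S_dn) = (109.0216−0.0000)/(359.9316−185.1822) = 0.6239. V = [p*·109.0216 + (1−p*)·0.0000]/1.06 = 53.7279. B = V − Δ·S = -108.9909.
(0,0): S=189.0000. Δ = (V_up−V_dn)/(S_up−S_dn) = (53.7279−0.0000)/(260.8200−134.1900) = 0.4243. V = [p*·53.7279 + (1−p*)·0.0000]/1.06 = 26.4781. B = V − Δ·S = -53.7128.
Check: Δ(0,0)·S0 + B(0,0) = 26.4781 = V0.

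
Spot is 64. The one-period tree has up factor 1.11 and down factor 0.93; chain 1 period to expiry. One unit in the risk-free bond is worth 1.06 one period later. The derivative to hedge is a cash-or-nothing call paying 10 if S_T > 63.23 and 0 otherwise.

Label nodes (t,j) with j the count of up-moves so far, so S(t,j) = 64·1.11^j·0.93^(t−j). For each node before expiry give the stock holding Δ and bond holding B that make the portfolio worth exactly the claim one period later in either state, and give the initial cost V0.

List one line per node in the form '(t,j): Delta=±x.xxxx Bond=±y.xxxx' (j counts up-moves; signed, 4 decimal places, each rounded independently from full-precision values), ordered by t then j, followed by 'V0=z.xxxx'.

Risk-neutral probability p* = (R−d)/(u−d) = (1.06−0.93)/(1.11−0.93) = 0.7222.
Terminal values V(1,·): V(1,0)=0.0000, V(1,1)=10.0000
(0,0): S=64.0000. Δ = (V_up−V_dn)/(S_up−S_dn) = (10.0000−0.0000)/(71.0400−59.5200) = 0.8681. V = [p*·10.0000 + (1−p*)·0.0000]/1.06 = 6.8134. B = V − Δ·S = -48.7421.
Check: Δ(0,0)·S0 + B(0,0) = 6.8134 = V0.

(0,0): Delta=0.8681 Bond=-48.7421
V0=6.8134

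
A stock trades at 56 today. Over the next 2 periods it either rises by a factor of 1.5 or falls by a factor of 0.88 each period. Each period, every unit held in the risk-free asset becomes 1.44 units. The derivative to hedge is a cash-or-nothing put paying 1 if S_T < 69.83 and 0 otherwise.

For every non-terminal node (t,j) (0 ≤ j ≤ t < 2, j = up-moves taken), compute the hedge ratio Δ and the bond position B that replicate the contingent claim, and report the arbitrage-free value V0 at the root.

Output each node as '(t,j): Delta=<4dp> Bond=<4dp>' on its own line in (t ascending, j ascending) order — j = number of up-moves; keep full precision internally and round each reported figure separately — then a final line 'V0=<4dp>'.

(0,0): Delta=-0.0019 Bond=0.1129
(1,0): Delta=-0.0327 Bond=1.6801
(1,1): Delta=0.0000 Bond=0.0000
V0=0.0045

The replicating-portfolio and risk-neutral prices coincide; use p* = (1.44−0.88)/(1.5−0.88) = 0.9032 for the latter.
At expiry t=2: V(2,0)=1.0000, V(2,1)=0.0000, V(2,2)=0.0000
(1,0): S=49.2800. Δ = (V_up−V_dn)/(S_up−S_dn) = (0.0000−1.0000)/(73.9200−43.3664) = -0.0327. V = [p*·0.0000 + (1−p*)·1.0000]/1.44 = 0.0672. B = V − Δ·S = 1.6801.
(1,1): S=84.0000. Δ = (V_up−V_dn)/(S_up−S_dn) = (0.0000−0.0000)/(126.0000−73.9200) = 0.0000. V = [p*·0.0000 + (1−p*)·0.0000]/1.44 = 0.0000. B = V − Δ·S = 0.0000.
(0,0): S=56.0000. Δ = (V_up−V_dn)/(S_up−S_dn) = (0.0000−0.0672)/(84.0000−49.2800) = -0.0019. V = [p*·0.0000 + (1−p*)·0.0672]/1.44 = 0.0045. B = V − Δ·S = 0.1129.
Each (Δ,B) replicates both successor values, so the strategy is self-financing and V0 is arbitrage-free.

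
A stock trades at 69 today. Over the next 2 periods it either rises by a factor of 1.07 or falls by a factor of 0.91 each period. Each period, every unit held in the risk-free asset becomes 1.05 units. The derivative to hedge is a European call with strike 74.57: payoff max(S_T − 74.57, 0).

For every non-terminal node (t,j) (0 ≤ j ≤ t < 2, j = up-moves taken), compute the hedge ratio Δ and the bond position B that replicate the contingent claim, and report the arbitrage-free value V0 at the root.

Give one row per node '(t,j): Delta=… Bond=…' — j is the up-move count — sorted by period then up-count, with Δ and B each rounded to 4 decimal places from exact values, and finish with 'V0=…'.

(0,0): Delta=0.3342 Bond=-19.9880
(1,0): Delta=0.0000 Bond=0.0000
(1,1): Delta=0.3749 Bond=-23.9855
V0=3.0751

Risk-neutral probability p* = (R−d)/(u−d) = (1.05−0.91)/(1.07−0.91) = 0.8750.
Terminal values V(2,·): V(2,0)=0.0000, V(2,1)=0.0000, V(2,2)=4.4281
(1,0): S=62.7900. Δ = (V_up−V_dn)/(S_up−S_dn) = (0.0000−0.0000)/(67.1853−57.1389) = 0.0000. V = [p*·0.0000 + (1−p*)·0.0000]/1.05 = 0.0000. B = V − Δ·S = 0.0000.
(1,1): S=73.8300. Δ = (V_up−V_dn)/(S_up−S_dn) = (4.4281−0.0000)/(78.9981−67.1853) = 0.3749. V = [p*·4.4281 + (1−p*)·0.0000]/1.05 = 3.6901. B = V − Δ·S = -23.9855.
(0,0): S=69.0000. Δ = (V_up−V_dn)/(S_up−S_dn) = (3.6901−0.0000)/(73.8300−62.7900) = 0.3342. V = [p*·3.6901 + (1−p*)·0.0000]/1.05 = 3.0751. B = V − Δ·S = -19.9880.
Root portfolio cost Δ·69+B reproduces V0=3.0751.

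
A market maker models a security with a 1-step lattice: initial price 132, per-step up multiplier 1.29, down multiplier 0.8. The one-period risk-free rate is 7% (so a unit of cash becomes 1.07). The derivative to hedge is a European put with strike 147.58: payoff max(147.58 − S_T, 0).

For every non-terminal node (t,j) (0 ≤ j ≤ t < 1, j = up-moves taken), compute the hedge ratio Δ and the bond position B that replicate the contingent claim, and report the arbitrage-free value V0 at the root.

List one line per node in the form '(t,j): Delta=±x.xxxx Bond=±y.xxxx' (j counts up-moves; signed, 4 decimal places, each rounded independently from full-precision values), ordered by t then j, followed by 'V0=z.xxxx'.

(0,0): Delta=-0.6490 Bond=103.2886
V0=17.6151

The replicating-portfolio and risk-neutral prices coincide; use p* = (1.07−0.8)/(1.29−0.8) = 0.5510 for the latter.
At expiry t=1: V(1,0)=41.9800, V(1,1)=0.0000
Node (0,0) S=132.0000: V=(p*·0.0000+(1−p*)·41.9800)/1.07=17.6151; Δ=(0.0000−41.9800)/(170.2800−105.6000)=-0.6490; B=V−Δ·S=103.2886
Self-financing check: at every node Δ·S+B equals the discounted successor values.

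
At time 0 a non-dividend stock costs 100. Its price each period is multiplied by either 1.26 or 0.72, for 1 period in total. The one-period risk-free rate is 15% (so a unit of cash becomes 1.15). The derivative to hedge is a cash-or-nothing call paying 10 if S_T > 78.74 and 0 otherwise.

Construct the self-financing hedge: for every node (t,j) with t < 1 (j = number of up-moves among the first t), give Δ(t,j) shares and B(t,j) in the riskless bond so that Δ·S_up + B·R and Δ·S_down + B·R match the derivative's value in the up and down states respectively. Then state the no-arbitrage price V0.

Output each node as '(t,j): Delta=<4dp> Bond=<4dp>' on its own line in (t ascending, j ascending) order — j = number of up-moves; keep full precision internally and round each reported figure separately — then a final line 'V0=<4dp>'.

No-arbitrage ⇒ martingale measure with p* = (R−d)/(u−d) = 0.7963.
At expiry t=1: V(1,0)=0.0000, V(1,1)=10.0000
  t=0,j=0: stock 100.0000 → up 126.0000 (V=10.0000), down 72.0000 (V=0.0000). Price 6.9243; hedge Δ=0.1852, bond B=-11.5942.
Root portfolio cost Δ·100+B reproduces V0=6.9243.

(0,0): Delta=0.1852 Bond=-11.5942
V0=6.9243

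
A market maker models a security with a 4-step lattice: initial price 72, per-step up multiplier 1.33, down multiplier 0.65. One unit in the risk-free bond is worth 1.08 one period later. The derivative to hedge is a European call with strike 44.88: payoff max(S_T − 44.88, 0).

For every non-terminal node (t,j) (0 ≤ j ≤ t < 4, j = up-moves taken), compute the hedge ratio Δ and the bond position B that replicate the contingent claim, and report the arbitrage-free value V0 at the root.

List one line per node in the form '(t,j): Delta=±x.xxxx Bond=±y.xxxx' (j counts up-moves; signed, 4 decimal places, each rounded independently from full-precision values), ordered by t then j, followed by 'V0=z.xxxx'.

(0,0): Delta=0.9119 Bond=-24.4990
(1,0): Delta=0.7183 Bond=-17.3969
(1,1): Delta=0.9669 Bond=-31.7276
(2,0): Delta=0.2528 Bond=-4.6277
(2,1): Delta=0.8506 Bond=-27.0218
(2,2): Delta=1.0000 Bond=-38.4774
(3,0): Delta=0.0000 Bond=0.0000
(3,1): Delta=0.3246 Bond=-7.9037
(3,2): Delta=1.0000 Bond=-41.5556
(3,3): Delta=1.0000 Bond=-41.5556
V0=41.1587

Since d<R<u, set p* = (R−d)/(u−d) = 0.6324; price each node as the discounted p*-expectation of its children.
Payoff layer (t=4): V(4,0)=0.0000, V(4,1)=0.0000, V(4,2)=8.9299, V(4,3)=65.2234, V(4,4)=180.4085
(3,0): S=19.7730. Δ = (V_up−V_dn)/(S_up−S_dn) = (0.0000−0.0000)/(26.2981−12.8525) = 0.0000. V = [p*·0.0000 + (1−p*)·0.0000]/1.08 = 0.0000. B = V − Δ·S = 0.0000.
(3,1): S=40.4586. Δ = (V_up−V_dn)/(S_up−S_dn) = (8.9299−0.0000)/(53.8099−26.2981) = 0.3246. V = [p*·8.9299 + (1−p*)·0.0000]/1.08 = 5.2286. B = V − Δ·S = -7.9037.
(3,2): S=82.7845. Δ = (V_up−V_dn)/(S_up−S_dn) = (65.2234−8.9299)/(110.1034−53.8099) = 1.0000. V = [p*·65.2234 + (1−p*)·8.9299]/1.08 = 41.2290. B = V − Δ·S = -41.5556.
(3,3): S=169.3899. Δ = (V_up−V_dn)/(S_up−S_dn) = (180.4085−65.2234)/(225.2885−110.1034) = 1.0000. V = [p*·180.4085 + (1−p*)·65.2234]/1.08 = 127.8343. B = V − Δ·S = -41.5556.
(2,0): S=30.4200. Δ = (V_up−V_dn)/(S_up−S_dn) = (5.2286−0.0000)/(40.4586−19.7730) = 0.2528. V = [p*·5.2286 + (1−p*)·0.0000]/1.08 = 3.0614. B = V − Δ·S = -4.6277.
(2,1): S=62.2440. Δ = (V_up−V_dn)/(S_up−S_dn) = (41.2290−5.2286)/(82.7845−40.4586) = 0.8506. V = [p*·41.2290 + (1−p*)·5.2286]/1.08 = 25.9199. B = V − Δ·S = -27.0218.
(2,2): S=127.3608. Δ = (V_up−V_dn)/(S_up−S_dn) = (127.8343−41.2290)/(169.3899−82.7845) = 1.0000. V = [p*·127.8343 + (1−p*)·41.2290]/1.08 = 88.8834. B = V − Δ·S = -38.4774.
(1,0): S=46.8000. Δ = (V_up−V_dn)/(S_up−S_dn) = (25.9199−3.0614)/(62.2440−30.4200) = 0.7183. V = [p*·25.9199 + (1−p*)·3.0614]/1.08 = 16.2186. B = V − Δ·S = -17.3969.
(1,1): S=95.7600. Δ = (V_up−V_dn)/(S_up−S_dn) = (88.8834−25.9199)/(127.3608−62.2440) = 0.9669. V = [p*·88.8834 + (1−p*)·25.9199]/1.08 = 60.8658. B = V − Δ·S = -31.7276.
(0,0): S=72.0000. Δ = (V_up−V_dn)/(S_up−S_dn) = (60.8658−16.2186)/(95.7600−46.8000) = 0.9119. V = [p*·60.8658 + (1−p*)·16.2186]/1.08 = 41.1587. B = V − Δ·S = -24.4990.
Root portfolio cost Δ·72+B reproduces V0=41.1587.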